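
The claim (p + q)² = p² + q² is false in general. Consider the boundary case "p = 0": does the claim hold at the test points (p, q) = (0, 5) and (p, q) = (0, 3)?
At (0, 5): LHS = 25, RHS = 25 → equal
At (0, 3): LHS = 9, RHS = 9 → equal

So the claim does hold at both of these boundary points, even though it is not an identity.

Answer: Yes, holds at both test points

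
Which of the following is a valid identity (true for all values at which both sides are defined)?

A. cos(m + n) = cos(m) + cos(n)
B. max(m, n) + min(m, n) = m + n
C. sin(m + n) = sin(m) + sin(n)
A: fails at (2, 4) — LHS = cos(6) ≈ 0.9602, RHS = cos(4) + cos(2) ≈ -1.07.
B: holds — e.g. at (3, 7), both sides equal 10.
C: fails at (1, 1) — LHS = sin(2) ≈ 0.9093, RHS = 2·sin(1) ≈ 1.683.

Answer: B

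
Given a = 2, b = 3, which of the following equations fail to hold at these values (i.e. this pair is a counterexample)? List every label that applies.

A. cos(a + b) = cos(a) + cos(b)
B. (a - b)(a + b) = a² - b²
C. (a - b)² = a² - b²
A, C

Evaluating each claim at the given values:
A. LHS = cos(5) ≈ 0.2837, RHS = cos(3) + cos(2) ≈ -1.406 → fails here (LHS ≠ RHS)
B. LHS = -5, RHS = -5 → holds here (LHS = RHS)
C. LHS = 1, RHS = -5 → fails here (LHS ≠ RHS)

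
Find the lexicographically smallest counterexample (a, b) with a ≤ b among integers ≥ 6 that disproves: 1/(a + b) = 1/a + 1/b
Substituting (6, 6) into the claim:
LHS = 1/(6 + 6) = 1/12
RHS = 1/6 + 1/6 = 1/3

Since LHS ≠ RHS, this pair disproves the claim, and no lexicographically smaller pair (a ≤ b, integers ≥ 6) does.

For instance (8, 13) is also a counterexample (LHS = 1/21, RHS = 21/104), but it's lexicographically larger.

Answer: (a, b) = (6, 6)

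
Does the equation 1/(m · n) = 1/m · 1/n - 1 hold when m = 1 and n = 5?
Substituting m = 1, n = 5:

LHS = 1/(1 · 5) = 1/5
RHS = 1/1 · 1/5 - 1 = -4/5

LHS ≠ RHS, so the equation does not hold at this point.

Answer: Fails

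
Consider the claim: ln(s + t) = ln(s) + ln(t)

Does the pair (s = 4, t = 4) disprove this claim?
Substituting s = 4, t = 4:
LHS = ln(4 + 4) = ln(8) ≈ 2.079
RHS = ln(4) + ln(4) = 2·ln(4) ≈ 2.773

Since LHS ≠ RHS, this pair disproves the claim.

Answer: Yes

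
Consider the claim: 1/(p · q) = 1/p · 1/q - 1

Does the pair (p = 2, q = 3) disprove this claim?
Substituting p = 2, q = 3:
LHS = 1/(2 · 3) = 1/6
RHS = 1/2 · 1/3 - 1 = -5/6

Since LHS ≠ RHS, this pair disproves the claim.

Answer: Yes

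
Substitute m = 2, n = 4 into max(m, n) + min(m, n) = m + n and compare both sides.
LHS = max(2, 4) + min(2, 4) = 6
RHS = 2 + 4 = 6

LHS = RHS: the two sides agree.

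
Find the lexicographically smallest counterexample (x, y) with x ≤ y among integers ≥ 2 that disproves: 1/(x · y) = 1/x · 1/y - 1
Substituting (2, 2) into the claim:
LHS = 1/(2 · 2) = 1/4
RHS = 1/2 · 1/2 - 1 = -3/4

Since LHS ≠ RHS, this pair disproves the claim, and no lexicographically smaller pair (x ≤ y, integers ≥ 2) does.

For instance (2, 3) is also a counterexample (LHS = 1/6, RHS = -5/6), but it's lexicographically larger.

Answer: (x, y) = (2, 2)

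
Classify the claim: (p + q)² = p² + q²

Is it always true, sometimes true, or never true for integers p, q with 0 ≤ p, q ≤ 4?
It holds at (p, q) = (3, 0) (both sides equal 9), but fails at (p, q) = (3, 3) (LHS = 36, RHS = 18).

Answer: Sometimes true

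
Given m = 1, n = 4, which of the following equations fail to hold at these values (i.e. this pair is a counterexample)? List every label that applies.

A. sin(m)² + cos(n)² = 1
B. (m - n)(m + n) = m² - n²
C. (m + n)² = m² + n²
Evaluating each claim at the given values:
A. LHS = cos(4)² + sin(1)² ≈ 1.135, RHS = 1 → fails here (LHS ≠ RHS)
B. LHS = -15, RHS = -15 → holds here (LHS = RHS)
C. LHS = 25, RHS = 17 → fails here (LHS ≠ RHS)

Answer: A, C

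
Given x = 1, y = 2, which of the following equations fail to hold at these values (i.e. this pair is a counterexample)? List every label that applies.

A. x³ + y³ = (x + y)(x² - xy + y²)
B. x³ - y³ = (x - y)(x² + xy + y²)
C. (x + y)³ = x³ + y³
Evaluating each claim at the given values:
A. LHS = 9, RHS = 9 → holds here (LHS = RHS)
B. LHS = -7, RHS = -7 → holds here (LHS = RHS)
C. LHS = 27, RHS = 9 → fails here (LHS ≠ RHS)

Answer: C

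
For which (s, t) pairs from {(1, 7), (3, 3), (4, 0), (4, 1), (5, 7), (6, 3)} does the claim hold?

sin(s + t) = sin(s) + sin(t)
(4, 0)

Testing each pair:
(1, 7): LHS = sin(8) ≈ 0.9894, RHS = sin(7) + sin(1) ≈ 1.498 → fails
(3, 3): LHS = sin(6) ≈ -0.2794, RHS = 2·sin(3) ≈ 0.2822 → fails
(4, 0): LHS = sin(4) ≈ -0.7568, RHS = sin(4) ≈ -0.7568 → holds
(4, 1): LHS = sin(5) ≈ -0.9589, RHS = sin(4) + sin(1) ≈ 0.08467 → fails
(5, 7): LHS = sin(12) ≈ -0.5366, RHS = sin(5) + sin(7) ≈ -0.3019 → fails
(6, 3): LHS = sin(9) ≈ 0.4121, RHS = sin(6) + sin(3) ≈ -0.1383 → fails

1 of 6 pairs satisfies the claim.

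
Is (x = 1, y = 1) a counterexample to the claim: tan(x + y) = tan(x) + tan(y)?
Substituting x = 1, y = 1:
LHS = tan(1 + 1) = tan(2) ≈ -2.185
RHS = tan(1) + tan(1) = 2·tan(1) ≈ 3.115

Since LHS ≠ RHS, this pair disproves the claim.

Answer: Yes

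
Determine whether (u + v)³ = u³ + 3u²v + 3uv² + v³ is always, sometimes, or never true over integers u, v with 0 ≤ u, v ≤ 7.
Always true

The identity holds for every pair in the range. For instance at (u, v) = (2, 1): both sides equal 27.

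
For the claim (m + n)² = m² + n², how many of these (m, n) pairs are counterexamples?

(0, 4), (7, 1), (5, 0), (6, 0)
Testing each pair:
(0, 4): LHS = 16, RHS = 16 → satisfies claim
(7, 1): LHS = 64, RHS = 50 → counterexample
(5, 0): LHS = 25, RHS = 25 → satisfies claim
(6, 0): LHS = 36, RHS = 36 → satisfies claim

That makes 1 counterexample.

Answer: 1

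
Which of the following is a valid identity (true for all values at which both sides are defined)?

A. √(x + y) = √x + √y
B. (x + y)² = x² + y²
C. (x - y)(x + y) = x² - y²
C

A: fails at (4, 5) — LHS = 3, RHS = 2 + √(5) ≈ 4.236.
B: fails at (3, 5) — LHS = 64, RHS = 34.
C: holds — e.g. at (3, 7), both sides equal -40.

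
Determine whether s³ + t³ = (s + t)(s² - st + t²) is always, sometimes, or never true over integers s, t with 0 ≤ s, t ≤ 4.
Always true

The identity holds for every pair in the range. For instance at (s, t) = (1, 4): both sides equal 65.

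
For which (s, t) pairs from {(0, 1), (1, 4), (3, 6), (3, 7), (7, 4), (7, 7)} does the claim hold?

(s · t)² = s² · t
(0, 1)

Testing each pair:
(0, 1): LHS = 0, RHS = 0 → holds
(1, 4): LHS = 16, RHS = 4 → fails
(3, 6): LHS = 324, RHS = 54 → fails
(3, 7): LHS = 441, RHS = 63 → fails
(7, 4): LHS = 784, RHS = 196 → fails
(7, 7): LHS = 2401, RHS = 343 → fails

1 of 6 pairs satisfies the claim.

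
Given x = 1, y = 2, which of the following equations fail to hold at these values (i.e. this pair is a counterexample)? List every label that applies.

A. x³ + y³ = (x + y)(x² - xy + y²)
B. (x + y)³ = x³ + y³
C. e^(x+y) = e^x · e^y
Evaluating each claim at the given values:
A. LHS = 9, RHS = 9 → holds here (LHS = RHS)
B. LHS = 27, RHS = 9 → fails here (LHS ≠ RHS)
C. LHS = e^3 ≈ 20.09, RHS = e^3 ≈ 20.09 → holds here (LHS = RHS)

Answer: B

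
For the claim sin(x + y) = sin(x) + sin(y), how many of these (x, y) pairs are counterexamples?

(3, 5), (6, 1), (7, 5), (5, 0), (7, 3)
Testing each pair:
(3, 5): LHS = sin(8) ≈ 0.9894, RHS = sin(5) + sin(3) ≈ -0.8178 → counterexample
(6, 1): LHS = sin(7) ≈ 0.657, RHS = sin(6) + sin(1) ≈ 0.5621 → counterexample
(7, 5): LHS = sin(12) ≈ -0.5366, RHS = sin(5) + sin(7) ≈ -0.3019 → counterexample
(5, 0): LHS = sin(5) ≈ -0.9589, RHS = sin(5) ≈ -0.9589 → satisfies claim
(7, 3): LHS = sin(10) ≈ -0.544, RHS = sin(3) + sin(7) ≈ 0.7981 → counterexample

That makes 4 counterexamples.

Answer: 4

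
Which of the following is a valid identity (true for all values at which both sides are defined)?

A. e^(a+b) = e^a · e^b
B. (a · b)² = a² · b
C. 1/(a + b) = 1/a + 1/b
A

A: holds — e.g. at (2, 5), both sides equal e^7 ≈ 1097.
B: fails at (3, 3) — LHS = 81, RHS = 27.
C: fails at (1, 2) — LHS = 1/3, RHS = 3/2.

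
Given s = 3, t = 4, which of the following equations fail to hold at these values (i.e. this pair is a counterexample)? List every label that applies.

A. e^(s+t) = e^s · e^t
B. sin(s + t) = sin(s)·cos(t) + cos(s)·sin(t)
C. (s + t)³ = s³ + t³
C

Evaluating each claim at the given values:
A. LHS = e^7 ≈ 1097, RHS = e^7 ≈ 1097 → holds here (LHS = RHS)
B. LHS = sin(7) ≈ 0.657, RHS = sin(3)·cos(4) + sin(4)·cos(3) ≈ 0.657 → holds here (LHS = RHS)
C. LHS = 343, RHS = 91 → fails here (LHS ≠ RHS)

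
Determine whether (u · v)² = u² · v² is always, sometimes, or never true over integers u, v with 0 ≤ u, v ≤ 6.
The identity holds for every pair in the range. For instance at (u, v) = (2, 4): both sides equal 64.

Answer: Always true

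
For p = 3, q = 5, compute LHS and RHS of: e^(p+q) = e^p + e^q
LHS = e^(3+5) = e^8 ≈ 2981
RHS = e^3 + e^5 ≈ 168.5

LHS ≠ RHS (they differ by about 2812), so the equation does not hold here.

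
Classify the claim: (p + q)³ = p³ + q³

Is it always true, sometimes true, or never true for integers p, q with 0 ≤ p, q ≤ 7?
Sometimes true

It holds at (p, q) = (3, 0) (both sides equal 27), but fails at (p, q) = (7, 4) (LHS = 1331, RHS = 407).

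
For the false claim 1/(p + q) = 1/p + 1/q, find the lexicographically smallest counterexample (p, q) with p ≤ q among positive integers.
(p, q) = (1, 1)

Substituting (1, 1) into the claim:
LHS = 1/(1 + 1) = 1/2
RHS = 1/1 + 1/1 = 2

Since LHS ≠ RHS, this pair disproves the claim, and no lexicographically smaller pair (p ≤ q, positive integers) does.

For instance (2, 4) is also a counterexample (LHS = 1/6, RHS = 3/4), but it's lexicographically larger.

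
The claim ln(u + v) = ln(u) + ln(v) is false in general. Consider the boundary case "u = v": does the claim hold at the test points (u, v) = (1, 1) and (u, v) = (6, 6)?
At (1, 1): LHS = ln(2) ≈ 0.6931 ≠ RHS = 0
At (6, 6): LHS = ln(12) ≈ 2.485 ≠ RHS = 2·ln(6) ≈ 3.584

Answer: No, fails at both test points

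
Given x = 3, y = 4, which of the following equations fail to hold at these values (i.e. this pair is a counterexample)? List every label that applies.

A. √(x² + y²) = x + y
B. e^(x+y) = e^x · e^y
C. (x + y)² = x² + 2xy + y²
A

Evaluating each claim at the given values:
A. LHS = 5, RHS = 7 → fails here (LHS ≠ RHS)
B. LHS = e^7 ≈ 1097, RHS = e^7 ≈ 1097 → holds here (LHS = RHS)
C. LHS = 49, RHS = 49 → holds here (LHS = RHS)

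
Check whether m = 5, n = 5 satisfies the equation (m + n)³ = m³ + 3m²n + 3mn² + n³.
Substituting m = 5, n = 5:

LHS = (5 + 5)³ = 1000
RHS = 5³ + 3·5²·5 + 3·5·5² + 5³ = 1000

LHS = RHS, so the equation holds at this point.

Answer: Holds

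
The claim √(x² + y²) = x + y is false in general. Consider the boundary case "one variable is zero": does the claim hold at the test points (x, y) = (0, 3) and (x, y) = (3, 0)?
Yes, holds at both test points

At (0, 3): LHS = 3, RHS = 3 → equal
At (3, 0): LHS = 3, RHS = 3 → equal

So the claim does hold at both of these boundary points, even though it is not an identity.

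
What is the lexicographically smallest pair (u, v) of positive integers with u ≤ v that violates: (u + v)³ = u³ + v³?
(u, v) = (1, 1)

Substituting (1, 1) into the claim:
LHS = (1 + 1)³ = 8
RHS = 1³ + 1³ = 2

Since LHS ≠ RHS, this pair disproves the claim, and no lexicographically smaller pair (u ≤ v, positive integers) does.

For instance (1, 3) is also a counterexample (LHS = 64, RHS = 28), but it's lexicographically larger.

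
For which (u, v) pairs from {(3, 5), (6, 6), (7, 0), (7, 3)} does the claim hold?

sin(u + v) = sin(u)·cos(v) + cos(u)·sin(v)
Testing each pair:
(3, 5): LHS = sin(8) ≈ 0.9894, RHS = sin(3)·cos(5) + sin(5)·cos(3) ≈ 0.9894 → holds
(6, 6): LHS = sin(12) ≈ -0.5366, RHS = 2·sin(6)·cos(6) ≈ -0.5366 → holds
(7, 0): LHS = sin(7) ≈ 0.657, RHS = sin(7) ≈ 0.657 → holds
(7, 3): LHS = sin(10) ≈ -0.544, RHS = sin(7)·cos(3) + sin(3)·cos(7) ≈ -0.544 → holds

Every pair satisfies the claim.

Answer: All pairs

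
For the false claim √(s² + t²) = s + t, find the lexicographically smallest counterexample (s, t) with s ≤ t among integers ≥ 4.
Substituting (4, 4) into the claim:
LHS = √(4² + 4²) = 4·√(2) ≈ 5.657
RHS = 4 + 4 = 8

Since LHS ≠ RHS, this pair disproves the claim, and no lexicographically smaller pair (s ≤ t, integers ≥ 4) does.

For instance (5, 8) is also a counterexample (LHS = √(89) ≈ 9.434, RHS = 13), but it's lexicographically larger.

Answer: (s, t) = (4, 4)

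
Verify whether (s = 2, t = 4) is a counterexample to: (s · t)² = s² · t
Yes

Substituting s = 2, t = 4:
LHS = (2 · 4)² = 64
RHS = 2² · 4 = 16

Since LHS ≠ RHS, this pair disproves the claim.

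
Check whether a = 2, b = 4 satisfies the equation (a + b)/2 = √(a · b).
Substituting a = 2, b = 4:

LHS = (2 + 4)/2 = 3
RHS = √(2 · 4) = 2·√(2) ≈ 2.828

LHS ≠ RHS, so the equation does not hold at this point.

Answer: Fails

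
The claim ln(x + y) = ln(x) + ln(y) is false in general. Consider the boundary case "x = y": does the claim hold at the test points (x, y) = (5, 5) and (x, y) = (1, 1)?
No, fails at both test points

At (5, 5): LHS = ln(10) ≈ 2.303 ≠ RHS = 2·ln(5) ≈ 3.219
At (1, 1): LHS = ln(2) ≈ 0.6931 ≠ RHS = 0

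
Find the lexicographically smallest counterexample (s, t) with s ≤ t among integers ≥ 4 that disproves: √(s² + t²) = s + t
Substituting (4, 4) into the claim:
LHS = √(4² + 4²) = 4·√(2) ≈ 5.657
RHS = 4 + 4 = 8

Since LHS ≠ RHS, this pair disproves the claim, and no lexicographically smaller pair (s ≤ t, integers ≥ 4) does.

For instance (8, 10) is also a counterexample (LHS = 2·√(41) ≈ 12.81, RHS = 18), but it's lexicographically larger.

Answer: (s, t) = (4, 4)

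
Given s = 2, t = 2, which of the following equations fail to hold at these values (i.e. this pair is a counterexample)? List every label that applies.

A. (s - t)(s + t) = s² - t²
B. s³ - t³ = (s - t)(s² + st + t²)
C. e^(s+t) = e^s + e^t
C

Evaluating each claim at the given values:
A. LHS = 0, RHS = 0 → holds here (LHS = RHS)
B. LHS = 0, RHS = 0 → holds here (LHS = RHS)
C. LHS = e^4 ≈ 54.6, RHS = 2·e^2 ≈ 14.78 → fails here (LHS ≠ RHS)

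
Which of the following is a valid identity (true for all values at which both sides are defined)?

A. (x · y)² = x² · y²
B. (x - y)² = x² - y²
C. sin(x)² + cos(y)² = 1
A: holds — e.g. at (0, 1), both sides equal 0.
B: fails at (0, 1) — LHS = 1, RHS = -1.
C: fails at (2, 4) — LHS = cos(4)² + sin(2)² ≈ 1.254, RHS = 1.

Answer: A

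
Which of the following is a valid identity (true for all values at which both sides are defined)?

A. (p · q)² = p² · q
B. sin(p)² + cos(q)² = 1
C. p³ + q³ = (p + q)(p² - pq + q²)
C

A: fails at (1, 3) — LHS = 9, RHS = 3.
B: fails at (3, 4) — LHS = sin(3)² + cos(4)² ≈ 0.4472, RHS = 1.
C: holds — e.g. at (2, 4), both sides equal 72.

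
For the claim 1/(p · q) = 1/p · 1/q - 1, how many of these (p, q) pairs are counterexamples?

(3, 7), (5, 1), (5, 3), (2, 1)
Testing each pair:
(3, 7): LHS = 1/21, RHS = -20/21 → counterexample
(5, 1): LHS = 1/5, RHS = -4/5 → counterexample
(5, 3): LHS = 1/15, RHS = -14/15 → counterexample
(2, 1): LHS = 1/2, RHS = -1/2 → counterexample

That makes 4 counterexamples.

Answer: 4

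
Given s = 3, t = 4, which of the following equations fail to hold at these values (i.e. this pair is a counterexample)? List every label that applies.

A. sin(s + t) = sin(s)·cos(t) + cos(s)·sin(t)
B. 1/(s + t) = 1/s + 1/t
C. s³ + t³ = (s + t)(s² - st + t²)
B

Evaluating each claim at the given values:
A. LHS = sin(7) ≈ 0.657, RHS = sin(3)·cos(4) + sin(4)·cos(3) ≈ 0.657 → holds here (LHS = RHS)
B. LHS = 1/7, RHS = 7/12 → fails here (LHS ≠ RHS)
C. LHS = 91, RHS = 91 → holds here (LHS = RHS)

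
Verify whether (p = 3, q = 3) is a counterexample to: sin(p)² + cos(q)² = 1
Substituting p = 3, q = 3:
LHS = sin(3)² + cos(3)² = 1
RHS = 1

The sides agree, so this pair does not disprove the claim.

Answer: No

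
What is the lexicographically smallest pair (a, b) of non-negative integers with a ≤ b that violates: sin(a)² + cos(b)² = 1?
(a, b) = (0, 1)

Substituting (0, 1) into the claim:
LHS = sin(0)² + cos(1)² = cos(1)² ≈ 0.2919
RHS = 1

Since LHS ≠ RHS, this pair disproves the claim, and no lexicographically smaller pair (a ≤ b, non-negative integers) does.

For instance (3, 7) is also a counterexample (LHS = sin(3)² + cos(7)² ≈ 0.5883, RHS = 1), but it's lexicographically larger.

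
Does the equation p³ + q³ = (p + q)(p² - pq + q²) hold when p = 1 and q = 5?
Holds

Substituting p = 1, q = 5:

LHS = 1³ + 5³ = 126
RHS = (1 + 5)(1² - 1·5 + 5²) = 126

LHS = RHS, so the equation holds at this point.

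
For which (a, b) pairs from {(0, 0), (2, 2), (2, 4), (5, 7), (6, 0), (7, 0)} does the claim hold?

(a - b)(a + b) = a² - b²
All pairs

Testing each pair:
(0, 0): LHS = 0, RHS = 0 → holds
(2, 2): LHS = 0, RHS = 0 → holds
(2, 4): LHS = -12, RHS = -12 → holds
(5, 7): LHS = -24, RHS = -24 → holds
(6, 0): LHS = 36, RHS = 36 → holds
(7, 0): LHS = 49, RHS = 49 → holds

Every pair satisfies the claim.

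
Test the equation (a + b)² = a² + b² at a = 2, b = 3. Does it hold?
Fails

Substituting a = 2, b = 3:

LHS = (2 + 3)² = 25
RHS = 2² + 3² = 13

LHS ≠ RHS, so the equation does not hold at this point.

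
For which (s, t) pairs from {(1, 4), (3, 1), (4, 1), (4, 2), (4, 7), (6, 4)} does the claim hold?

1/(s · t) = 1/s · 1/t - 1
Testing each pair:
(1, 4): LHS = 1/4, RHS = -3/4 → fails
(3, 1): LHS = 1/3, RHS = -2/3 → fails
(4, 1): LHS = 1/4, RHS = -3/4 → fails
(4, 2): LHS = 1/8, RHS = -7/8 → fails
(4, 7): LHS = 1/28, RHS = -27/28 → fails
(6, 4): LHS = 1/24, RHS = -23/24 → fails

No pair satisfies the claim.

Answer: None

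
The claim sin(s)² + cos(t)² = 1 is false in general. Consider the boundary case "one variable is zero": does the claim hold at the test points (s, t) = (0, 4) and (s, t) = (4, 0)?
At (0, 4): LHS = cos(4)² ≈ 0.4272 ≠ RHS = 1
At (4, 0): LHS = sin(4)² + 1 ≈ 1.573 ≠ RHS = 1

Answer: No, fails at both test points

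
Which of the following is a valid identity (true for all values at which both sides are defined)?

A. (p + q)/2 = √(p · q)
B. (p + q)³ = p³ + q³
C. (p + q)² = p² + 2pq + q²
C

A: fails at (1, 4) — LHS = 5/2, RHS = 2.
B: fails at (3, 3) — LHS = 216, RHS = 54.
C: holds — e.g. at (3, 4), both sides equal 49.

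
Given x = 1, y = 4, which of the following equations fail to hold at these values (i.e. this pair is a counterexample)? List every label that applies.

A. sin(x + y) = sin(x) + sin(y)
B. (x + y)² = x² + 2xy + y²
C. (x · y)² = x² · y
A, C

Evaluating each claim at the given values:
A. LHS = sin(5) ≈ -0.9589, RHS = sin(4) + sin(1) ≈ 0.08467 → fails here (LHS ≠ RHS)
B. LHS = 25, RHS = 25 → holds here (LHS = RHS)
C. LHS = 16, RHS = 4 → fails here (LHS ≠ RHS)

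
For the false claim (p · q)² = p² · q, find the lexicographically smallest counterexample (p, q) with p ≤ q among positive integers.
(p, q) = (1, 2)

At (1, 1): both sides equal 1, so it holds there.

Substituting (1, 2) into the claim:
LHS = (1 · 2)² = 4
RHS = 1² · 2 = 2

Since LHS ≠ RHS, this pair disproves the claim, and no lexicographically smaller pair (p ≤ q, positive integers) does.

For instance (6, 6) is also a counterexample (LHS = 1296, RHS = 216), but it's lexicographically larger.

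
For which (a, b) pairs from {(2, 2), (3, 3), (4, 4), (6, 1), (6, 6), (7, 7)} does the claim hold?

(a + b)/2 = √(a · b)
Testing each pair:
(2, 2): LHS = 2, RHS = 2 → holds
(3, 3): LHS = 3, RHS = 3 → holds
(4, 4): LHS = 4, RHS = 4 → holds
(6, 1): LHS = 7/2, RHS = √(6) ≈ 2.449 → fails
(6, 6): LHS = 6, RHS = 6 → holds
(7, 7): LHS = 7, RHS = 7 → holds

5 of 6 pairs satisfy the claim.

Answer: (2, 2), (3, 3), (4, 4), (6, 6), (7, 7)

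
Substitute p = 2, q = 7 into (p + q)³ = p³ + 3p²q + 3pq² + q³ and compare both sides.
LHS = (2 + 7)³ = 729
RHS = 2³ + 3·2²·7 + 3·2·7² + 7³ = 729

LHS = RHS: the two sides agree.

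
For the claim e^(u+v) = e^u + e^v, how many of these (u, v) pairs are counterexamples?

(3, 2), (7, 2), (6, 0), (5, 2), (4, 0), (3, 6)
6

Testing each pair:
(3, 2): LHS = e^5 ≈ 148.4, RHS = e^2 + e^3 ≈ 27.47 → counterexample
(7, 2): LHS = e^9 ≈ 8103, RHS = e^2 + e^7 ≈ 1104 → counterexample
(6, 0): LHS = e^6 ≈ 403.4, RHS = 1 + e^6 ≈ 404.4 → counterexample
(5, 2): LHS = e^7 ≈ 1097, RHS = e^2 + e^5 ≈ 155.8 → counterexample
(4, 0): LHS = e^4 ≈ 54.6, RHS = 1 + e^4 ≈ 55.6 → counterexample
(3, 6): LHS = e^9 ≈ 8103, RHS = e^3 + e^6 ≈ 423.5 → counterexample

That makes 6 counterexamples.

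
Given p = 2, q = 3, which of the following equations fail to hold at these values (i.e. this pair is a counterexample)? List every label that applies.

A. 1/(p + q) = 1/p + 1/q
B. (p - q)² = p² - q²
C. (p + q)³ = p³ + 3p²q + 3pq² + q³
A, B

Evaluating each claim at the given values:
A. LHS = 1/5, RHS = 5/6 → fails here (LHS ≠ RHS)
B. LHS = 1, RHS = -5 → fails here (LHS ≠ RHS)
C. LHS = 125, RHS = 125 → holds here (LHS = RHS)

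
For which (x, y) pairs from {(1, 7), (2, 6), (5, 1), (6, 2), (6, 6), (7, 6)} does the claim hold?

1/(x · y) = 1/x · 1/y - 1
Testing each pair:
(1, 7): LHS = 1/7, RHS = -6/7 → fails
(2, 6): LHS = 1/12, RHS = -11/12 → fails
(5, 1): LHS = 1/5, RHS = -4/5 → fails
(6, 2): LHS = 1/12, RHS = -11/12 → fails
(6, 6): LHS = 1/36, RHS = -35/36 → fails
(7, 6): LHS = 1/42, RHS = -41/42 → fails

No pair satisfies the claim.

Answer: None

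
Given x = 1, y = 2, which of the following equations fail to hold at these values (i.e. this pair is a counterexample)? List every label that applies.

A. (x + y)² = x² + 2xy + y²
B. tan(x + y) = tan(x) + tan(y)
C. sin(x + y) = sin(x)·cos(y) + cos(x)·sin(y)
B

Evaluating each claim at the given values:
A. LHS = 9, RHS = 9 → holds here (LHS = RHS)
B. LHS = tan(3) ≈ -0.1425, RHS = tan(2) + tan(1) ≈ -0.6276 → fails here (LHS ≠ RHS)
C. LHS = sin(3) ≈ 0.1411, RHS = sin(1)·cos(2) + sin(2)·cos(1) ≈ 0.1411 → holds here (LHS = RHS)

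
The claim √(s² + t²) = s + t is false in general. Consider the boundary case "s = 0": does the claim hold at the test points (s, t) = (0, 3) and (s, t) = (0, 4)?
Yes, holds at both test points

At (0, 3): LHS = 3, RHS = 3 → equal
At (0, 4): LHS = 4, RHS = 4 → equal

So the claim does hold at both of these boundary points, even though it is not an identity.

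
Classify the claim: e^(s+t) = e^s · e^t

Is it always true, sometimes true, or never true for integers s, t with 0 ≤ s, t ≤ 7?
The identity holds for every pair in the range. For instance at (s, t) = (3, 3): both sides equal e^6 ≈ 403.4.

Answer: Always true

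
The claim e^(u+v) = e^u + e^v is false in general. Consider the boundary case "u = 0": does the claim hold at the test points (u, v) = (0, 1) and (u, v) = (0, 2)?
At (0, 1): LHS = e ≈ 2.718 ≠ RHS = 1 + e ≈ 3.718
At (0, 2): LHS = e^2 ≈ 7.389 ≠ RHS = 1 + e^2 ≈ 8.389

Answer: No, fails at both test points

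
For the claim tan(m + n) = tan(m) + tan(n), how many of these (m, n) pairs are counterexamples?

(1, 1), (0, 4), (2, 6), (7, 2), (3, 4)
Testing each pair:
(1, 1): LHS = tan(2) ≈ -2.185, RHS = 2·tan(1) ≈ 3.115 → counterexample
(0, 4): LHS = tan(4) ≈ 1.158, RHS = tan(4) ≈ 1.158 → satisfies claim
(2, 6): LHS = tan(8) ≈ -6.8, RHS = tan(2) + tan(6) ≈ -2.476 → counterexample
(7, 2): LHS = tan(9) ≈ -0.4523, RHS = tan(2) + tan(7) ≈ -1.314 → counterexample
(3, 4): LHS = tan(7) ≈ 0.8714, RHS = tan(3) + tan(4) ≈ 1.015 → counterexample

That makes 4 counterexamples.

Answer: 4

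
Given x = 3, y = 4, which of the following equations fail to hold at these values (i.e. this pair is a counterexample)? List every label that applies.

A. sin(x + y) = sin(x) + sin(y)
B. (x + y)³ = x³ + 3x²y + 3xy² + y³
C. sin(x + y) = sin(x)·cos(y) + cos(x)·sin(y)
Evaluating each claim at the given values:
A. LHS = sin(7) ≈ 0.657, RHS = sin(4) + sin(3) ≈ -0.6157 → fails here (LHS ≠ RHS)
B. LHS = 343, RHS = 343 → holds here (LHS = RHS)
C. LHS = sin(7) ≈ 0.657, RHS = sin(3)·cos(4) + sin(4)·cos(3) ≈ 0.657 → holds here (LHS = RHS)

Answer: A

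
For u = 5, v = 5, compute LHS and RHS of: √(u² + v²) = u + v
LHS = √(5² + 5²) = 5·√(2) ≈ 7.071
RHS = 5 + 5 = 10

LHS ≠ RHS (they differ by about 2.929), so the equation does not hold here.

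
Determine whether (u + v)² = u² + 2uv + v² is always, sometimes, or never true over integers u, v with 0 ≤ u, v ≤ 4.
Always true

The identity holds for every pair in the range. For instance at (u, v) = (4, 0): both sides equal 16.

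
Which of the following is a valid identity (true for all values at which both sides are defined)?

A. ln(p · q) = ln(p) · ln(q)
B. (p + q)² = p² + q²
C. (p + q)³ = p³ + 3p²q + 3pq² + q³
A: fails at (4, 6) — LHS = ln(24) ≈ 3.178, RHS = ln(4)·ln(6) ≈ 2.484.
B: fails at (3, 3) — LHS = 36, RHS = 18.
C: holds — e.g. at (3, 5), both sides equal 512.

Answer: C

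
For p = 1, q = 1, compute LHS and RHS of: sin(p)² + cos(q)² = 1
LHS = sin(1)² + cos(1)² = 1
RHS = 1

LHS = RHS: the two sides agree.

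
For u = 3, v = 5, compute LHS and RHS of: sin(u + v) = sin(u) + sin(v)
LHS = sin(3 + 5) = sin(8) ≈ 0.9894
RHS = sin(3) + sin(5) ≈ -0.8178

LHS ≠ RHS (they differ by about 1.807), so the equation does not hold here.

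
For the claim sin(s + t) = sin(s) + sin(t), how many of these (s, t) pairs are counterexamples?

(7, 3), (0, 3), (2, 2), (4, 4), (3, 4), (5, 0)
Testing each pair:
(7, 3): LHS = sin(10) ≈ -0.544, RHS = sin(3) + sin(7) ≈ 0.7981 → counterexample
(0, 3): LHS = sin(3) ≈ 0.1411, RHS = sin(3) ≈ 0.1411 → satisfies claim
(2, 2): LHS = sin(4) ≈ -0.7568, RHS = 2·sin(2) ≈ 1.819 → counterexample
(4, 4): LHS = sin(8) ≈ 0.9894, RHS = 2·sin(4) ≈ -1.514 → counterexample
(3, 4): LHS = sin(7) ≈ 0.657, RHS = sin(4) + sin(3) ≈ -0.6157 → counterexample
(5, 0): LHS = sin(5) ≈ -0.9589, RHS = sin(5) ≈ -0.9589 → satisfies claim

That makes 4 counterexamples.

Answer: 4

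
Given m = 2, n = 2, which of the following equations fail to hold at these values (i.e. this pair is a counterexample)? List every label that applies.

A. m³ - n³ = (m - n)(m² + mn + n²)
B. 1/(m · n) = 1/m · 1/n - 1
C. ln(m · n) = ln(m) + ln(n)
B

Evaluating each claim at the given values:
A. LHS = 0, RHS = 0 → holds here (LHS = RHS)
B. LHS = 1/4, RHS = -3/4 → fails here (LHS ≠ RHS)
C. LHS = ln(4) ≈ 1.386, RHS = 2·ln(2) ≈ 1.386 → holds here (LHS = RHS)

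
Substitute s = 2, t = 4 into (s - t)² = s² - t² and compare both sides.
LHS = (2 - 4)² = 4
RHS = 2² - 4² = -12

LHS ≠ RHS, so the equation does not hold here.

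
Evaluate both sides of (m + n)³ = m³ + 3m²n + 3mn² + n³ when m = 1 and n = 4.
LHS = (1 + 4)³ = 125
RHS = 1³ + 3·1²·4 + 3·1·4² + 4³ = 125

LHS = RHS: the two sides agree.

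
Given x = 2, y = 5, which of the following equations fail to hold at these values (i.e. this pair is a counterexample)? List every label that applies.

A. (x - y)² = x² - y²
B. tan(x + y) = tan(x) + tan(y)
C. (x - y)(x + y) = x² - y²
Evaluating each claim at the given values:
A. LHS = 9, RHS = -21 → fails here (LHS ≠ RHS)
B. LHS = tan(7) ≈ 0.8714, RHS = tan(5) + tan(2) ≈ -5.566 → fails here (LHS ≠ RHS)
C. LHS = -21, RHS = -21 → holds here (LHS = RHS)

Answer: A, B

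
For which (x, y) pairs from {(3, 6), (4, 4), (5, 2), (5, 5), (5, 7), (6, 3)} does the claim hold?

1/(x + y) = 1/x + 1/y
None

Testing each pair:
(3, 6): LHS = 1/9, RHS = 1/2 → fails
(4, 4): LHS = 1/8, RHS = 1/2 → fails
(5, 2): LHS = 1/7, RHS = 7/10 → fails
(5, 5): LHS = 1/10, RHS = 2/5 → fails
(5, 7): LHS = 1/12, RHS = 12/35 → fails
(6, 3): LHS = 1/9, RHS = 1/2 → fails

No pair satisfies the claim.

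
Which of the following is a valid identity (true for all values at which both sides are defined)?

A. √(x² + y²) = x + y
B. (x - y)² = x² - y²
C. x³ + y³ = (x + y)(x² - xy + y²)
A: fails at (2, 4) — LHS = 2·√(5) ≈ 4.472, RHS = 6.
B: fails at (4, 6) — LHS = 4, RHS = -20.
C: holds — e.g. at (5, 8), both sides equal 637.

Answer: C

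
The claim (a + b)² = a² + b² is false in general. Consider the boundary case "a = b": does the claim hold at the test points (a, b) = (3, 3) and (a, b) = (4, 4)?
At (3, 3): LHS = 36 ≠ RHS = 18
At (4, 4): LHS = 64 ≠ RHS = 32

Answer: No, fails at both test points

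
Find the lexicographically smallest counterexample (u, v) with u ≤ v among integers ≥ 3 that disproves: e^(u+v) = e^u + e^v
(u, v) = (3, 3)

Substituting (3, 3) into the claim:
LHS = e^(3+3) = e^6 ≈ 403.4
RHS = e^3 + e^3 = 2·e^3 ≈ 40.17

Since LHS ≠ RHS, this pair disproves the claim, and no lexicographically smaller pair (u ≤ v, integers ≥ 3) does.

For instance (5, 9) is also a counterexample (LHS = e^14 ≈ 1202604.3, RHS = e^5 + e^9 ≈ 8251), but it's lexicographically larger.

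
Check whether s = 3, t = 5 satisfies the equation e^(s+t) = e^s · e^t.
Substituting s = 3, t = 5:

LHS = e^(3+5) = e^8 ≈ 2981
RHS = e^3 · e^5 = e^8 ≈ 2981

LHS = RHS, so the equation holds at this point.

Answer: Holds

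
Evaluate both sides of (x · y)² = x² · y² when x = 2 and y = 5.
LHS = (2 · 5)² = 100
RHS = 2² · 5² = 100

LHS = RHS: the two sides agree.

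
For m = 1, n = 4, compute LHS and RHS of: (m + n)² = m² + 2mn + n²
LHS = (1 + 4)² = 25
RHS = 1² + 2·1·4 + 4² = 25

LHS = RHS: the two sides agree.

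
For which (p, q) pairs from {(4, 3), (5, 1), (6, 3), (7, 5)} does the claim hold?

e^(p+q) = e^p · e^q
All pairs

Testing each pair:
(4, 3): LHS = e^7 ≈ 1097, RHS = e^7 ≈ 1097 → holds
(5, 1): LHS = e^6 ≈ 403.4, RHS = e^6 ≈ 403.4 → holds
(6, 3): LHS = e^9 ≈ 8103, RHS = e^9 ≈ 8103 → holds
(7, 5): LHS = e^12 ≈ 162754.8, RHS = e^12 ≈ 162754.8 → holds

Every pair satisfies the claim.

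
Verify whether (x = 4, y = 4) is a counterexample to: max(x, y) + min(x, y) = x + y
Substituting x = 4, y = 4:
LHS = max(4, 4) + min(4, 4) = 8
RHS = 4 + 4 = 8

The sides agree, so this pair does not disprove the claim.

Answer: No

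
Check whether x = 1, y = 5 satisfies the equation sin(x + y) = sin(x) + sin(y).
Substituting x = 1, y = 5:

LHS = sin(1 + 5) = sin(6) ≈ -0.2794
RHS = sin(1) + sin(5) ≈ -0.1175

LHS ≠ RHS, so the equation does not hold at this point.

Answer: Fails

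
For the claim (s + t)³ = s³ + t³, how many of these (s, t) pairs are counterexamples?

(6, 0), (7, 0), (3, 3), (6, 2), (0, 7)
2

Testing each pair:
(6, 0): LHS = 216, RHS = 216 → satisfies claim
(7, 0): LHS = 343, RHS = 343 → satisfies claim
(3, 3): LHS = 216, RHS = 54 → counterexample
(6, 2): LHS = 512, RHS = 224 → counterexample
(0, 7): LHS = 343, RHS = 343 → satisfies claim

That makes 2 counterexamples.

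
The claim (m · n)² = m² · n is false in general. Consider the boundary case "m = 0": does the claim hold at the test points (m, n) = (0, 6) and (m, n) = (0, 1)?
Yes, holds at both test points

At (0, 6): LHS = 0, RHS = 0 → equal
At (0, 1): LHS = 0, RHS = 0 → equal

So the claim does hold at both of these boundary points, even though it is not an identity.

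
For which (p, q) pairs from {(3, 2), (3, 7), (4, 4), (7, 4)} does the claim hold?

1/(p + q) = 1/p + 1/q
Testing each pair:
(3, 2): LHS = 1/5, RHS = 5/6 → fails
(3, 7): LHS = 1/10, RHS = 10/21 → fails
(4, 4): LHS = 1/8, RHS = 1/2 → fails
(7, 4): LHS = 1/11, RHS = 11/28 → fails

No pair satisfies the claim.

Answer: None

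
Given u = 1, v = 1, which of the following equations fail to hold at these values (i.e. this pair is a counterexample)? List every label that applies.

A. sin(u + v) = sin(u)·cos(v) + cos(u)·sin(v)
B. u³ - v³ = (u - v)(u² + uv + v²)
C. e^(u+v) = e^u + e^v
C

Evaluating each claim at the given values:
A. LHS = sin(2) ≈ 0.9093, RHS = 2·sin(1)·cos(1) ≈ 0.9093 → holds here (LHS = RHS)
B. LHS = 0, RHS = 0 → holds here (LHS = RHS)
C. LHS = e^2 ≈ 7.389, RHS = 2·e ≈ 5.437 → fails here (LHS ≠ RHS)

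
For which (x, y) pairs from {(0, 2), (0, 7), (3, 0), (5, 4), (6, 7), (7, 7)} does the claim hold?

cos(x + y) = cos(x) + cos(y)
None

Testing each pair:
(0, 2): LHS = cos(2) ≈ -0.4161, RHS = cos(2) + 1 ≈ 0.5839 → fails
(0, 7): LHS = cos(7) ≈ 0.7539, RHS = cos(7) + 1 ≈ 1.754 → fails
(3, 0): LHS = cos(3) ≈ -0.99, RHS = cos(3) + 1 ≈ 0.01001 → fails
(5, 4): LHS = cos(9) ≈ -0.9111, RHS = cos(4) + cos(5) ≈ -0.37 → fails
(6, 7): LHS = cos(13) ≈ 0.9074, RHS = cos(7) + cos(6) ≈ 1.714 → fails
(7, 7): LHS = cos(14) ≈ 0.1367, RHS = 2·cos(7) ≈ 1.508 → fails

No pair satisfies the claim.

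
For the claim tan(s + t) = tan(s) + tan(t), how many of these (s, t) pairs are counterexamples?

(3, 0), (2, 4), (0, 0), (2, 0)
Testing each pair:
(3, 0): LHS = tan(3) ≈ -0.1425, RHS = tan(3) ≈ -0.1425 → satisfies claim
(2, 4): LHS = tan(6) ≈ -0.291, RHS = tan(2) + tan(4) ≈ -1.027 → counterexample
(0, 0): LHS = 0, RHS = 0 → satisfies claim
(2, 0): LHS = tan(2) ≈ -2.185, RHS = tan(2) ≈ -2.185 → satisfies claim

That makes 1 counterexample.

Answer: 1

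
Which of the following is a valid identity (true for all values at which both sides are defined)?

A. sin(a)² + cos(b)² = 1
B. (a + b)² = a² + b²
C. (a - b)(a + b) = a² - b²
A: fails at (6, 7) — LHS = sin(6)² + cos(7)² ≈ 0.6464, RHS = 1.
B: fails at (4, 4) — LHS = 64, RHS = 32.
C: holds — e.g. at (2, 4), both sides equal -12.

Answer: C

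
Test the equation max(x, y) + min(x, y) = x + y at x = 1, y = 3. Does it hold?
Substituting x = 1, y = 3:

LHS = max(1, 3) + min(1, 3) = 4
RHS = 1 + 3 = 4

LHS = RHS, so the equation holds at this point.

Answer: Holds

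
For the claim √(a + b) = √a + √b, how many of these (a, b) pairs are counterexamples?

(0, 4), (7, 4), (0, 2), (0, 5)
Testing each pair:
(0, 4): LHS = 2, RHS = 2 → satisfies claim
(7, 4): LHS = √(11) ≈ 3.317, RHS = 2 + √(7) ≈ 4.646 → counterexample
(0, 2): LHS = √(2) ≈ 1.414, RHS = √(2) ≈ 1.414 → satisfies claim
(0, 5): LHS = √(5) ≈ 2.236, RHS = √(5) ≈ 2.236 → satisfies claim

That makes 1 counterexample.

Answer: 1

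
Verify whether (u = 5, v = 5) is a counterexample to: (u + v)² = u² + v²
Yes

Substituting u = 5, v = 5:
LHS = (5 + 5)² = 100
RHS = 5² + 5² = 50

Since LHS ≠ RHS, this pair disproves the claim.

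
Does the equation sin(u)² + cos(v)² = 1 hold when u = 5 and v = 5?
Holds

Substituting u = 5, v = 5:

LHS = sin(5)² + cos(5)² = 1
RHS = 1

LHS = RHS, so the equation holds at this point.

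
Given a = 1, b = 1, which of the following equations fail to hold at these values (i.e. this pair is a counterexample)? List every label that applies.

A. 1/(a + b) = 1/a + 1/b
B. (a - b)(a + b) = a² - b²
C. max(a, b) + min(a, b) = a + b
Evaluating each claim at the given values:
A. LHS = 1/2, RHS = 2 → fails here (LHS ≠ RHS)
B. LHS = 0, RHS = 0 → holds here (LHS = RHS)
C. LHS = 2, RHS = 2 → holds here (LHS = RHS)

Answer: A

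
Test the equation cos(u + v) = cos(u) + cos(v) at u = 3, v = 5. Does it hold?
Fails

Substituting u = 3, v = 5:

LHS = cos(3 + 5) = cos(8) ≈ -0.1455
RHS = cos(3) + cos(5) ≈ -0.7063

LHS ≠ RHS, so the equation does not hold at this point.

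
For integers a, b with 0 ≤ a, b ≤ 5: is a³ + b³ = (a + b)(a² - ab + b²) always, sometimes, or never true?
Always true

The identity holds for every pair in the range. For instance at (a, b) = (0, 3): both sides equal 27.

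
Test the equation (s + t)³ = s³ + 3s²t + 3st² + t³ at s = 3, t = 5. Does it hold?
Substituting s = 3, t = 5:

LHS = (3 + 5)³ = 512
RHS = 3³ + 3·3²·5 + 3·3·5² + 5³ = 512

LHS = RHS, so the equation holds at this point.

Answer: Holds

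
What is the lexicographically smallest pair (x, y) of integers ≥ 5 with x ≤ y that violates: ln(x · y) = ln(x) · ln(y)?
Substituting (5, 5) into the claim:
LHS = ln(5 · 5) = ln(25) ≈ 3.219
RHS = ln(5) · ln(5) = ln(5)² ≈ 2.59

Since LHS ≠ RHS, this pair disproves the claim, and no lexicographically smaller pair (x ≤ y, integers ≥ 5) does.

For instance (7, 11) is also a counterexample (LHS = ln(77) ≈ 4.344, RHS = ln(7)·ln(11) ≈ 4.666), but it's lexicographically larger.

Answer: (x, y) = (5, 5)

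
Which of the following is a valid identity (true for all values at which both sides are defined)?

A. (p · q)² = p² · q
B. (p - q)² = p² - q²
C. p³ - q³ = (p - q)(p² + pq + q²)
A: fails at (1, 4) — LHS = 16, RHS = 4.
B: fails at (1, 2) — LHS = 1, RHS = -3.
C: holds — e.g. at (1, 4), both sides equal -63.

Answer: C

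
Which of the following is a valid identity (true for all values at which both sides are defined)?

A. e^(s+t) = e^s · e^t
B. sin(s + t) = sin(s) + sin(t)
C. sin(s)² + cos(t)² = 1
A: holds — e.g. at (5, 8), both sides equal e^13 ≈ 442413.4.
B: fails at (1, 4) — LHS = sin(5) ≈ -0.9589, RHS = sin(4) + sin(1) ≈ 0.08467.
C: fails at (2, 3) — LHS = sin(2)² + cos(3)² ≈ 1.807, RHS = 1.

Answer: A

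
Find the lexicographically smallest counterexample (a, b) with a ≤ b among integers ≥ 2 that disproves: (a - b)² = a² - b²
(a, b) = (2, 3)

At (2, 2): both sides equal 0, so it holds there.

Substituting (2, 3) into the claim:
LHS = (2 - 3)² = 1
RHS = 2² - 3² = -5

Since LHS ≠ RHS, this pair disproves the claim, and no lexicographically smaller pair (a ≤ b, integers ≥ 2) does.

For instance (3, 5) is also a counterexample (LHS = 4, RHS = -16), but it's lexicographically larger.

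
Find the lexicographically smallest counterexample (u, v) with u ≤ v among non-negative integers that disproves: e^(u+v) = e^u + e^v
(u, v) = (0, 0)

Substituting (0, 0) into the claim:
LHS = e^(0+0) = 1
RHS = e^0 + e^0 = 2

Since LHS ≠ RHS, this pair disproves the claim, and no lexicographically smaller pair (u ≤ v, non-negative integers) does.

For instance (0, 3) is also a counterexample (LHS = e^3 ≈ 20.09, RHS = 1 + e^3 ≈ 21.09), but it's lexicographically larger.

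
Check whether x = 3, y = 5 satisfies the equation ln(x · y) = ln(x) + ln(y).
Substituting x = 3, y = 5:

LHS = ln(3 · 5) = ln(15) ≈ 2.708
RHS = ln(3) + ln(5) ≈ 2.708

LHS = RHS, so the equation holds at this point.

Answer: Holds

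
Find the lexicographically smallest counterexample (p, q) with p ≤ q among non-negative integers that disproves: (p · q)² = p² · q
At (0, 0): both sides equal 0, so it holds there.

Substituting (1, 2) into the claim:
LHS = (1 · 2)² = 4
RHS = 1² · 2 = 2

Since LHS ≠ RHS, this pair disproves the claim, and no lexicographically smaller pair (p ≤ q, non-negative integers) does.

For instance (2, 4) is also a counterexample (LHS = 64, RHS = 16), but it's lexicographically larger.

Answer: (p, q) = (1, 2)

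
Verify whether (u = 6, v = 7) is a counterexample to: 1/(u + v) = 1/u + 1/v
Substituting u = 6, v = 7:
LHS = 1/(6 + 7) = 1/13
RHS = 1/6 + 1/7 = 13/42

Since LHS ≠ RHS, this pair disproves the claim.

Answer: Yes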